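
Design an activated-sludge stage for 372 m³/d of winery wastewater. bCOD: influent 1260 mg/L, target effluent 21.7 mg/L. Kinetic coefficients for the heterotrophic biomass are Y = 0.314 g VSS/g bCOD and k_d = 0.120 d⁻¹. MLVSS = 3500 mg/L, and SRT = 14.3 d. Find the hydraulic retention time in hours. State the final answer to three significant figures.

τ ≈ 14.0 h

Rearranging the biomass balance for a CMAS with decay, V = Y·Q·ΔS·θ_c / [X·(1+k_d θ_c)] = 0.314 × 372 × (1260 − 21.7) × 14.3 / [3500 × (1 + 0.120 × 14.3)] = 2.07×10^6 / 9506 = 217.6 m³.
Hydraulic retention time τ = V/Q = 217.6 / 372 = 0.5849 d = 14.04 h.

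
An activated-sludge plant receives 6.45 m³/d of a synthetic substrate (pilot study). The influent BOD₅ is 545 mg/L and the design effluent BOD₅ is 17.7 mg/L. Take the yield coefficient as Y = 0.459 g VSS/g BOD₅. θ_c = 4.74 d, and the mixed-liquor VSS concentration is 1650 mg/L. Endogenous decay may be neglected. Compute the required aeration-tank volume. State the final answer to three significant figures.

Biomass mass balance (decay neglected): V·X = Y·Q·(S₀ − S)·θ_c, so V = 0.459 × 6.45 × (545 − 17.7) × 4.74 / 1650 = 4.485 m³.

V ≈ 4.48 m³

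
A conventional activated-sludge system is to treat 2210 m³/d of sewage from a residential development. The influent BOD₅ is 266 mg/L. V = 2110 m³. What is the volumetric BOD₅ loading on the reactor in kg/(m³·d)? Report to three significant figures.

Volumetric loading L_v = Q·S₀ / V = 2210 × 266 g/m³ / 2110 m³ = 278.6 g/(m³·d) = 0.2786 kg BOD₅/(m³·d).

L_v ≈ 0.279 kg BOD₅/(m³·d)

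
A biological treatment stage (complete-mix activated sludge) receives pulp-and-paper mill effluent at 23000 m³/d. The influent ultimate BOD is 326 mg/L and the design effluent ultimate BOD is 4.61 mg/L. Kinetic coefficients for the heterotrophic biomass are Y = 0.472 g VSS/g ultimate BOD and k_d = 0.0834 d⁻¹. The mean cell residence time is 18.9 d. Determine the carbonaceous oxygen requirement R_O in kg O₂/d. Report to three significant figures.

Observed yield with endogenous decay: Y_obs = Y / (1 + k_d·θ_c) = 0.472 / (1 + 0.0834 × 18.9) = 0.472 / 2.576 = 0.1832 g VSS/g ultimate BOD.
Substrate removed = Q·(S₀ − S) = 23000 m³/d × (326 − 4.61) g/m³ = 7.39×10^6 g/d = 7392 kg/d.
Biomass synthesised: P_X = Y_obs × 7392 = 1354 kg VSS/d.
Carbonaceous O₂ demand = substrate oxidised − cell-mass equivalent = 7392 − 1.42 × 1354 = 5469 kg O₂/d.

R_O ≈ 5470 kg O₂/d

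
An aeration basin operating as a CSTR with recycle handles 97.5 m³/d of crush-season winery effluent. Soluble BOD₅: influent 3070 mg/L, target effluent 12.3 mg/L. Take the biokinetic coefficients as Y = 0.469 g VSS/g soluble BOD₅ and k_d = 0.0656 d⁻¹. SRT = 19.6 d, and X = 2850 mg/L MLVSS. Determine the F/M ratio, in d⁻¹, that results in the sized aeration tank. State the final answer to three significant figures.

Rearranging the biomass balance for a CMAS with decay, V = Y·Q·ΔS·θ_c / [X·(1+k_d θ_c)] = 0.469 × 97.5 × (3070 − 12.3) × 19.6 / [2850 × (1 + 0.0656 × 19.6)] = 2.74×10^6 / 6514 = 420.7 m³.
F/M = Q·S₀ / (V·X) = 97.5 × 3070 / (420.7 × 2850) = 0.2497 g soluble BOD₅·(g VSS·d)⁻¹.

F/M ≈ 0.250 d⁻¹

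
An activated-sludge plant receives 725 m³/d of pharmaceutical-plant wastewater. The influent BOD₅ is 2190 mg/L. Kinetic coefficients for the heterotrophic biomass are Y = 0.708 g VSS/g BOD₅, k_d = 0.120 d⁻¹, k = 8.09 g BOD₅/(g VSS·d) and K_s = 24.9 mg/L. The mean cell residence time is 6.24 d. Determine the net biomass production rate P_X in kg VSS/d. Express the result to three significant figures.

For a completely mixed reactor with recycle the Lawrence–McCarty relation gives S = K_s·(1 + k_d·θ_c) / [θ_c·(Y·k − k_d) − 1] = 24.9 × (1 + 0.120 × 6.24) / [6.24 × (0.708 × 8.09 − 0.120) − 1] = 43.55 / 33.99 = 1.281 mg/L.
The observed yield is Y_obs = Y/(1 + k_d·θ_c) = 0.708 / (1 + 0.120 × 6.24) = 0.708 / 1.749 = 0.4048 g VSS per g BOD₅ removed.
ΔS = 2190 − 1.28 = 2189 mg/L, so the substrate removal rate is 725 × 2189/1000 = 1587 kg BOD₅/d.
So the net sludge growth is P_X = 0.4048 × 1587 = 642.4 kg VSS/d.

P_X ≈ 642 kg VSS/d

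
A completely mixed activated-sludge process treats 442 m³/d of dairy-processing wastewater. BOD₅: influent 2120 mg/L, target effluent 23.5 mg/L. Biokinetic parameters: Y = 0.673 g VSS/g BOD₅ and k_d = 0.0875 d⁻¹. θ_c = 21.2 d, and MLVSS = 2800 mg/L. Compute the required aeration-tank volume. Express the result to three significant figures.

V ≈ 1650 m³

Rearranging the biomass balance for a CMAS with decay, V = Y·Q·ΔS·θ_c / [X·(1+k_d θ_c)] = 0.673 × 442 × (2120 − 23.5) × 21.2 / [2800 × (1 + 0.0875 × 21.2)] = 1.32×10^7 / 7994 = 1654 m³.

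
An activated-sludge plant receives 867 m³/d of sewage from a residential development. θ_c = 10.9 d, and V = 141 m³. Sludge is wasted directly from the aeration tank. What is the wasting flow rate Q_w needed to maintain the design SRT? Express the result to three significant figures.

For wasting at MLVSS concentration, Q_w = V/θ_c = 141.0/10.9 = 12.94 m³/d.

Q_w ≈ 12.9 m³/d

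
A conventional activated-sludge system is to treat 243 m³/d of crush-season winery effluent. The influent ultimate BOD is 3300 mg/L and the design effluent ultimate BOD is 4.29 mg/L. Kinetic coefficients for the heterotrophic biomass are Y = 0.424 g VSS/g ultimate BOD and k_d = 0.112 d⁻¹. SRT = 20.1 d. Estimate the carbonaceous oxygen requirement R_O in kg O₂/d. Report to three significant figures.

Correct the yield for decay: Y_obs = Y/(1 + k_d θ_c) = 0.424 / (1 + 0.112 × 20.1) = 0.424 / 3.251 = 0.1304.
ΔS = 3300 − 4.29 = 3296 mg/L, so the substrate removal rate is 243 × 3296/1000 = 800.9 kg ultimate BOD/d.
P_X = Y_obs·Q·(S₀ − S) = 0.1304 × 800.9 = 104.4 kg VSS/d.
R_O = Q·ΔS − 1.42 P_X = 800.9 − 148.3 = 652.5 kg O₂/d.

R_O ≈ 653 kg O₂/d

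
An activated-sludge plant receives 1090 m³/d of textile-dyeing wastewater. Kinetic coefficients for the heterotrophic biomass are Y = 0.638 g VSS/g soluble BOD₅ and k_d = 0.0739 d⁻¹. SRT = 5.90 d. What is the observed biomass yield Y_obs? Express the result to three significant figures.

Y_obs = Y / (1 + k_d θ_c) = 0.638 / (1 + 0.0739 × 5.90) = 0.638 / 1.436 = 0.4443.

Y_obs ≈ 0.444 g VSS/g soluble BOD₅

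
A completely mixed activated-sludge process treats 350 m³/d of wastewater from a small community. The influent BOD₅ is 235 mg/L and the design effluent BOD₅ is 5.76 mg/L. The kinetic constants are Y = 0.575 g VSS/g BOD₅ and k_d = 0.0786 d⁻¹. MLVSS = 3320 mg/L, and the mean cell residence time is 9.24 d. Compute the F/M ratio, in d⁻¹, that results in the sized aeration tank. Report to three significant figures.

Rearranging the biomass balance for a CMAS with decay, V = Y·Q·ΔS·θ_c / [X·(1+k_d θ_c)] = 0.575 × 350 × (235 − 5.76) × 9.24 / [3320 × (1 + 0.0786 × 9.24)] = 4.26×10^5 / 5731 = 74.38 m³.
Food-to-microorganism ratio F/M = Q S₀ / (V X) = 350 × 235 / (74.38 × 3320) = 0.3331 d⁻¹.

F/M ≈ 0.333 d⁻¹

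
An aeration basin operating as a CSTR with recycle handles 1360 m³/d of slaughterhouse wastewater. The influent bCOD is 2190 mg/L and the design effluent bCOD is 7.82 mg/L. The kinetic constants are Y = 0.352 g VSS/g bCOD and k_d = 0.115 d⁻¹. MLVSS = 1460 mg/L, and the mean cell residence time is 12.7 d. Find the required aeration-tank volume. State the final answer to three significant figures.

V ≈ 3690 m³

From the SRT design equation V = Y Q (S₀−S) θ_c / [X (1 + k_d θ_c)] = 0.352 × 1360 × (2190 − 7.82) × 12.7 / [1460 × (1 + 0.115 × 12.7)] = 1.33×10^7 / 3592 = 3693 m³.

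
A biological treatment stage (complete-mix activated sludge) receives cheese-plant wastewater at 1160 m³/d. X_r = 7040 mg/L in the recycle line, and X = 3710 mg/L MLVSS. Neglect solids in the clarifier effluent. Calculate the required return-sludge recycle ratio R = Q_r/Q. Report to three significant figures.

Solids balance on the clarifier gives (1+R)X = R·X_r, so R = X/(X_r − X) = 3710 / (7040 − 3710) = 1.114.

R ≈ 1.11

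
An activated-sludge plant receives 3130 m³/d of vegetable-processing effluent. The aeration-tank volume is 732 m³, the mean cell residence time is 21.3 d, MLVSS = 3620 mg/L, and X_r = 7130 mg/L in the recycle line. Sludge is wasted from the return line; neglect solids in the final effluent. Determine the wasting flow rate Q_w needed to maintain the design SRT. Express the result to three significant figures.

Wasting from the return line (neglecting effluent solids): Q_w = V·X / (θ_c·X_r) = 732.0 × 3620 / (21.3 × 7130) = 17.45 m³/d.

Q_w ≈ 17.4 m³/d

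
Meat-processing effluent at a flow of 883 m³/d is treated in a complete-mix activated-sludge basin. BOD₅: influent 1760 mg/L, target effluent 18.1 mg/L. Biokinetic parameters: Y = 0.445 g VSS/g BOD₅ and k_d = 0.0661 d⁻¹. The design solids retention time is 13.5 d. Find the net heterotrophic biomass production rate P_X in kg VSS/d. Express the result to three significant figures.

P_X ≈ 362 kg VSS/d

Observed yield with endogenous decay: Y_obs = Y / (1 + k_d·θ_c) = 0.445 / (1 + 0.0661 × 13.5) = 0.445 / 1.892 = 0.2352 g VSS/g BOD₅.
Substrate removed = Q·(S₀ − S) = 883 m³/d × (1760 − 18.1) g/m³ = 1.54×10^6 g/d = 1538 kg/d.
Net biomass production P_X = Y_obs × Q·(S₀ − S) = 0.2352 × 1538 = 361.7 kg VSS/d.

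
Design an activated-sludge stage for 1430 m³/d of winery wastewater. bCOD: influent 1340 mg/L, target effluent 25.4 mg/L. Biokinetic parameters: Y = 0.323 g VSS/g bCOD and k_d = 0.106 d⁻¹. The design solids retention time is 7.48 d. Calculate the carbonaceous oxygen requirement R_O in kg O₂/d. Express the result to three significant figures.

Y_obs = Y / (1 + k_d θ_c) = 0.323 / (1 + 0.106 × 7.48) = 0.323 / 1.793 = 0.1802.
ΔS = 1340 − 25.4 = 1315 mg/L, so the substrate removal rate is 1430 × 1315/1000 = 1880 kg bCOD/d.
Net sludge production P_X = 0.1802 × 1880 = 338.7 kg VSS/d.
Carbonaceous O₂ demand = substrate oxidised − cell-mass equivalent = 1880 − 1.42 × 338.7 = 1399 kg O₂/d.

R_O ≈ 1400 kg O₂/d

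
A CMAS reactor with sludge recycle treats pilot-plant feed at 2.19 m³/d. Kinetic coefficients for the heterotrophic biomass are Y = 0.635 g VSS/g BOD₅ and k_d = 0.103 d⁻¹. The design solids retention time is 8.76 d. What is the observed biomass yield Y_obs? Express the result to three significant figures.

Observed yield with endogenous decay: Y_obs = Y / (1 + k_d·θ_c) = 0.635 / (1 + 0.103 × 8.76) = 0.635 / 1.902 = 0.3338 g VSS/g BOD₅.

Y_obs ≈ 0.334 g VSS/g BOD₅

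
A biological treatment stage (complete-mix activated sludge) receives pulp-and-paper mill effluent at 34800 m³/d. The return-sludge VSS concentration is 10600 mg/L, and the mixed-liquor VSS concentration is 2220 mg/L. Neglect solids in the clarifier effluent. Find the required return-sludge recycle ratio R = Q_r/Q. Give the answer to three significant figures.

R ≈ 0.265

Mass balance around the secondary clarifier (neglecting effluent solids): R = X / (X_r − X) = 2220 / (10600 − 2220) = 0.2649.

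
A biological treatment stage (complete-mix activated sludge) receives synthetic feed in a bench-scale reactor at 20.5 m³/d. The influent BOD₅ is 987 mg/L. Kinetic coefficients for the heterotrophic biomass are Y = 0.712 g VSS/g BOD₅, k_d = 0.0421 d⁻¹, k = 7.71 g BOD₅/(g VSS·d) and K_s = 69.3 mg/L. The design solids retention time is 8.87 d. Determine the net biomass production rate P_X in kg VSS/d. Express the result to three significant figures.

From the Monod/SRT balance for a CMAS, S = K_s·(1+k_d θ_c)/[θ_c·(Y k − k_d) − 1] = 69.3 × (1 + 0.0421 × 8.87) / [8.87 × (0.712 × 7.71 − 0.0421) − 1] = 95.18 / 47.32 = 2.011 mg/L.
The observed yield is Y_obs = Y/(1 + k_d·θ_c) = 0.712 / (1 + 0.0421 × 8.87) = 0.712 / 1.373 = 0.5184 g VSS per g BOD₅ removed.
Q·(S₀ − S) = 20.5 × (987 − 2.01) × 10⁻³ = 20.19 kg/d removed.
Biomass produced: P_X = Y_obs·Q·ΔS = 0.5184 × 20.19 ≈ 10.47 kg VSS/d.

P_X ≈ 10.5 kg VSS/d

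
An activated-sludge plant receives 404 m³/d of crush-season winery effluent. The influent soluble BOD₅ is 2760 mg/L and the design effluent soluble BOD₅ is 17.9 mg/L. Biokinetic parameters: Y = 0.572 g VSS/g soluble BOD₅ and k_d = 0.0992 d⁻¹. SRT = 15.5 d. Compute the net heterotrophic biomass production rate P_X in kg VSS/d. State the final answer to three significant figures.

Y_obs = Y / (1 + k_d θ_c) = 0.572 / (1 + 0.0992 × 15.5) = 0.572 / 2.538 = 0.2254.
Substrate removed = Q·(S₀ − S) = 404 m³/d × (2760 − 17.9) g/m³ = 1.11×10^6 g/d = 1108 kg/d.
P_X = Y_obs · Q(S₀ − S) = 0.2254 × 1108 = 249.7 kg VSS/d.

P_X ≈ 250 kg VSS/d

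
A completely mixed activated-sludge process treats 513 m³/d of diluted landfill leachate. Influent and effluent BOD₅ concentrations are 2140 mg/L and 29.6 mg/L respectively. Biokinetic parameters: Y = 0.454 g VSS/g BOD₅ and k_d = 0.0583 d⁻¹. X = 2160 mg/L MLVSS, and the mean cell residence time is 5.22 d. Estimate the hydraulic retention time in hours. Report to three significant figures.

From the SRT design equation V = Y Q (S₀−S) θ_c / [X (1 + k_d θ_c)] = 0.454 × 513 × (2140 − 29.6) × 5.22 / [2160 × (1 + 0.0583 × 5.22)] = 2.57×10^6 / 2817 = 910.7 m³.
HRT = V/Q = 910.7 m³ / 513 m³·d⁻¹ = 1.775 d × 24 = 42.61 h.

τ ≈ 42.6 h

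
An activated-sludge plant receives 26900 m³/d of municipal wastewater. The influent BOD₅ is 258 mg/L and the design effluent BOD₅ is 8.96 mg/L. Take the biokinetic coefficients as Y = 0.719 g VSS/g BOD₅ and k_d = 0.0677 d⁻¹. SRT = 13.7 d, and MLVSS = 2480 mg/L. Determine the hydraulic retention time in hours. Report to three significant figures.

τ ≈ 12.3 h

From the SRT design equation V = Y Q (S₀−S) θ_c / [X (1 + k_d θ_c)] = 0.719 × 26900 × (258 − 8.96) × 13.7 / [2480 × (1 + 0.0677 × 13.7)] = 6.6×10^7 / 4780 = 13805 m³.
HRT = V/Q = 13805 m³ / 26900 m³·d⁻¹ = 0.5132 d × 24 = 12.32 h.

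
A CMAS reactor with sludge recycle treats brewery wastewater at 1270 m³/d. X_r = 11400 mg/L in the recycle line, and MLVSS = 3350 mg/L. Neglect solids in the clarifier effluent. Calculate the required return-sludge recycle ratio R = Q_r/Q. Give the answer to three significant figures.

R ≈ 0.416

R = Q_r/Q = X/(X_r − X) = 3350 / (11400 − 3350) = 0.4161.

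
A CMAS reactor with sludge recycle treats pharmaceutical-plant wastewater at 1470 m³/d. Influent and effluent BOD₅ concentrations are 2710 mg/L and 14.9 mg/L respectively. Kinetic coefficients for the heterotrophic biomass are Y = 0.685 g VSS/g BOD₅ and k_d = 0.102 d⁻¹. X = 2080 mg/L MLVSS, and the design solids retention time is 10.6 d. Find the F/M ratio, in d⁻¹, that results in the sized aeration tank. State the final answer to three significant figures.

F/M ≈ 0.288 d⁻¹

Steady-state biomass mass balance: V·X·(1 + k_d·θ_c) = Y·Q·(S₀ − S)·θ_c, so V = 0.685 × 1470 × (2710 − 14.9) × 10.6 / [2080 × (1 + 0.102 × 10.6)] = 2.88×10^7 / 4329 = 6645 m³.
F/M = applied load / biomass = Q·S₀/(V·X) = 1470 × 2710 / (6645 × 2080) = 0.2882 d⁻¹.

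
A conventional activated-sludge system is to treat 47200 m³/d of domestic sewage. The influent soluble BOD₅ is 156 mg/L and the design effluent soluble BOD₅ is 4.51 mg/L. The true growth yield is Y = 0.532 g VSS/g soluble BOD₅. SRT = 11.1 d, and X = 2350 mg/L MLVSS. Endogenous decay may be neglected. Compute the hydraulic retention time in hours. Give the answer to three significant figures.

τ ≈ 9.14 h

V·X = Y·Q·ΔS·θ_c gives V = 0.532 × 47200 × (156 − 4.51) × 11.1 / 2350 = 17968 m³.
τ = V/Q = 17968/47200 = 0.3807 d, or 9.136 h.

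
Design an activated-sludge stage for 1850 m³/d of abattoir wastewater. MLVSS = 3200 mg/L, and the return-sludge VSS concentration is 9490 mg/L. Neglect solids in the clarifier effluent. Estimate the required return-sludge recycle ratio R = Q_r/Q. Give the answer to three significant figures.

R ≈ 0.509

Mass balance around the secondary clarifier (neglecting effluent solids): R = X / (X_r − X) = 3200 / (9490 − 3200) = 0.5087.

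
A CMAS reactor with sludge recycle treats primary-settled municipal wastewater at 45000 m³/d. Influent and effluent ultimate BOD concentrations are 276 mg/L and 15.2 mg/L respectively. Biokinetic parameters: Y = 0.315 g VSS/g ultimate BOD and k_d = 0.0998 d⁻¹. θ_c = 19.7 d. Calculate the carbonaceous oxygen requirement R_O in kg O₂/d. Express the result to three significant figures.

R_O ≈ 9970 kg O₂/d

Y_obs = Y / (1 + k_d θ_c) = 0.315 / (1 + 0.0998 × 19.7) = 0.315 / 2.966 = 0.1062.
ΔS = 276 − 15.2 = 260.8 mg/L, so the substrate removal rate is 45000 × 260.8/1000 = 11736 kg ultimate BOD/d.
Net sludge production P_X = 0.1062 × 11736 = 1246 kg VSS/d.
R_O = Q·(S₀ − S) − 1.42·P_X = 11736 − 1.42 × 1246 = 9966 kg O₂/d.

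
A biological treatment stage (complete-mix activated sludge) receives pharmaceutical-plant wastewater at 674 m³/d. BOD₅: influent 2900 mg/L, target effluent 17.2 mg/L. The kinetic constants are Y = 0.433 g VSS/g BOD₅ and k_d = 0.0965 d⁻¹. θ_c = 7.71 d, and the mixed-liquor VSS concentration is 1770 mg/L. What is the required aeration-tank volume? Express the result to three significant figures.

V ≈ 2100 m³

Steady-state biomass mass balance: V·X·(1 + k_d·θ_c) = Y·Q·(S₀ − S)·θ_c, so V = 0.433 × 674 × (2900 − 17.2) × 7.71 / [1770 × (1 + 0.0965 × 7.71)] = 6.49×10^6 / 3087 = 2101 m³.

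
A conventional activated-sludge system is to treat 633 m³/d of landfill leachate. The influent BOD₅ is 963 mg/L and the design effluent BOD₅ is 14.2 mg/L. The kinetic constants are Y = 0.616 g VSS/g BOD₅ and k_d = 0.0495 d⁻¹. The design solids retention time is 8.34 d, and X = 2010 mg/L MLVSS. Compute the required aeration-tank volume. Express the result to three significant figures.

Steady-state biomass mass balance: V·X·(1 + k_d·θ_c) = Y·Q·(S₀ − S)·θ_c, so V = 0.616 × 633 × (963 − 14.2) × 8.34 / [2010 × (1 + 0.0495 × 8.34)] = 3.09×10^6 / 2840 = 1087 m³.

V ≈ 1090 m³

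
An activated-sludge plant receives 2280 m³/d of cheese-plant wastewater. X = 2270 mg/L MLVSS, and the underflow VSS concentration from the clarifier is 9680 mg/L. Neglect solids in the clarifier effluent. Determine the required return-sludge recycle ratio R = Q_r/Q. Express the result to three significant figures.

Solids balance on the clarifier gives (1+R)X = R·X_r, so R = X/(X_r − X) = 2270 / (9680 − 2270) = 0.3063.

R ≈ 0.306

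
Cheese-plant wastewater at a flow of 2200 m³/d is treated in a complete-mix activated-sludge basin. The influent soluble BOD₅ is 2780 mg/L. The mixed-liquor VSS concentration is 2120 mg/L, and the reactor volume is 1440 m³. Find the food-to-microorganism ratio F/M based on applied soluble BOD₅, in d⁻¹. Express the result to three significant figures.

F/M ≈ 2.00 d⁻¹

Food-to-microorganism ratio F/M = Q S₀ / (V X) = 2200 × 2780 / (1440 × 2120) = 2.003 d⁻¹.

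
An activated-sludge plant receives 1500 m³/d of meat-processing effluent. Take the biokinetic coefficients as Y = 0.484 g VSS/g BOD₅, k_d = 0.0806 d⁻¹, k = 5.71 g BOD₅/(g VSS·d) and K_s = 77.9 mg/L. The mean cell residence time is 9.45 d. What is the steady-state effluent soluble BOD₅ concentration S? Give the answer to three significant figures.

From the Monod/SRT balance for a CMAS, S = K_s·(1+k_d θ_c)/[θ_c·(Y k − k_d) − 1] = 77.9 × (1 + 0.0806 × 9.45) / [9.45 × (0.484 × 5.71 − 0.0806) − 1] = 137.2 / 24.35 = 5.635 mg/L.

S ≈ 5.63 mg/L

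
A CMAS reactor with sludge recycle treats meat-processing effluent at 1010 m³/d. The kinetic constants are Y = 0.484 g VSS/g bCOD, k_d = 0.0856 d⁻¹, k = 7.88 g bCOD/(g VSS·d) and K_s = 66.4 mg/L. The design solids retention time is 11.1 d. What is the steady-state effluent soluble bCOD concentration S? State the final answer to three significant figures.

Effluent substrate depends only on kinetics and SRT: S = K_s(1 + k_d θ_c) / [θ_c(Yk − k_d) − 1] = 66.4 × (1 + 0.0856 × 11.1) / [11.1 × (0.484 × 7.88 − 0.0856) − 1] = 129.5 / 40.38 = 3.206 mg/L.

S ≈ 3.21 mg/L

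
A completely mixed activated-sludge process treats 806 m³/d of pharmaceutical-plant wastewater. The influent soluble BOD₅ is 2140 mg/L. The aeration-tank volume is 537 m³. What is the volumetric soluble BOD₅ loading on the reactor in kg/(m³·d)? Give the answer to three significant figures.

L_v ≈ 3.21 kg soluble BOD₅/(m³·d)

Volumetric loading L_v = Q·S₀ / V = 806 × 2140 g/m³ / 537.0 m³ = 3212 g/(m³·d) = 3.212 kg soluble BOD₅/(m³·d).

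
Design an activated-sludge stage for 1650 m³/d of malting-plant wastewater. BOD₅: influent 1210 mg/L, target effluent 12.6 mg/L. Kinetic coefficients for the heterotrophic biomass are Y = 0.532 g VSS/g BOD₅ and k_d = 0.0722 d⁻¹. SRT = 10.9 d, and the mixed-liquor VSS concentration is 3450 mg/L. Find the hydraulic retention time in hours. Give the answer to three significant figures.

τ ≈ 27.0 h

Rearranging the biomass balance for a CMAS with decay, V = Y·Q·ΔS·θ_c / [X·(1+k_d θ_c)] = 0.532 × 1650 × (1210 − 12.6) × 10.9 / [3450 × (1 + 0.0722 × 10.9)] = 1.15×10^7 / 6165 = 1858 m³.
HRT = V/Q = 1858 m³ / 1650 m³·d⁻¹ = 1.126 d × 24 = 27.03 h.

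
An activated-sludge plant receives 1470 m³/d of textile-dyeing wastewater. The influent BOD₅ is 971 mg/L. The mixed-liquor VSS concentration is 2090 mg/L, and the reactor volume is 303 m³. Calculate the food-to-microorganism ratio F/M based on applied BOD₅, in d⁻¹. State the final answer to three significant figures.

F/M = Q·S₀ / (V·X) = 1470 × 971 / (303.0 × 2090) = 2.254 g BOD₅·(g VSS·d)⁻¹.

F/M ≈ 2.25 d⁻¹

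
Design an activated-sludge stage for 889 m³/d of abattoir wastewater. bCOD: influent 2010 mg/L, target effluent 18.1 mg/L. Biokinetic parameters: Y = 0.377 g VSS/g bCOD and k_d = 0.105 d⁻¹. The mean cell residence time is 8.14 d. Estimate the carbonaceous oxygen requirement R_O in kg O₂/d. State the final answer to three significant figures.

R_O ≈ 1260 kg O₂/d

Y_obs = Y / (1 + k_d θ_c) = 0.377 / (1 + 0.105 × 8.14) = 0.377 / 1.855 = 0.2033.
ΔS = 2010 − 18.1 = 1992 mg/L, so the substrate removal rate is 889 × 1992/1000 = 1771 kg bCOD/d.
Net sludge production P_X = 0.2033 × 1771 = 359.9 kg VSS/d.
R_O = Q·ΔS − 1.42 P_X = 1771 − 511.1 = 1260 kg O₂/d.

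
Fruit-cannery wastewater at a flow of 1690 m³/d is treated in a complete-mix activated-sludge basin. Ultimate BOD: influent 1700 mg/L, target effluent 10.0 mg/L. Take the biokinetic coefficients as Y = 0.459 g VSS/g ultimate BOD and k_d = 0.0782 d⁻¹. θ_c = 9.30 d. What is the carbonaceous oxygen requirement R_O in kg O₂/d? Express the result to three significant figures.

R_O ≈ 1780 kg O₂/d

Observed yield with endogenous decay: Y_obs = Y / (1 + k_d·θ_c) = 0.459 / (1 + 0.0782 × 9.30) = 0.459 / 1.727 = 0.2657 g VSS/g ultimate BOD.
Mass of ultimate BOD removed per day: Q(S₀ − S) = 1690 × 1690 g/m³ = 2856 kg/d.
Net sludge production P_X = 0.2657 × 2856 = 759.0 kg VSS/d.
R_O = Q·(S₀ − S) − 1.42·P_X = 2856 − 1.42 × 759.0 = 1778 kg O₂/d.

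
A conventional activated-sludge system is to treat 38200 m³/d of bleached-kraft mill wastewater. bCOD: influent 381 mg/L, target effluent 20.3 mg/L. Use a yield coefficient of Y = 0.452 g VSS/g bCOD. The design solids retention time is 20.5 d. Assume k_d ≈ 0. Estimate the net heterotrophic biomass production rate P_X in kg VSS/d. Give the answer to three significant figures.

Since k_d ≈ 0, Y_obs = Y = 0.452 g VSS/g bCOD.
Q·(S₀ − S) = 38200 × (381 − 20.3) × 10⁻³ = 13779 kg/d removed.
So the net sludge growth is P_X = 0.4520 × 13779 = 6228 kg VSS/d.

P_X ≈ 6230 kg VSS/d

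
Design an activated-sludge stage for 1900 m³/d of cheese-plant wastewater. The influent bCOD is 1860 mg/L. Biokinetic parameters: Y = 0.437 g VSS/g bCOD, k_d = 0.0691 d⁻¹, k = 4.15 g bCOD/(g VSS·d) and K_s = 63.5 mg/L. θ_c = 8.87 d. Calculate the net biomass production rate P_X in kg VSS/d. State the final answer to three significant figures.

For a completely mixed reactor with recycle the Lawrence–McCarty relation gives S = K_s·(1 + k_d·θ_c) / [θ_c·(Y·k − k_d) − 1] = 63.5 × (1 + 0.0691 × 8.87) / [8.87 × (0.437 × 4.15 − 0.0691) − 1] = 102.4 / 14.47 = 7.077 mg/L.
Y_obs = Y / (1 + k_d θ_c) = 0.437 / (1 + 0.0691 × 8.87) = 0.437 / 1.613 = 0.2709.
Mass of bCOD removed per day: Q(S₀ − S) = 1900 × 1853 g/m³ = 3521 kg/d.
So the net sludge growth is P_X = 0.2709 × 3521 = 953.8 kg VSS/d.

P_X ≈ 954 kg VSS/d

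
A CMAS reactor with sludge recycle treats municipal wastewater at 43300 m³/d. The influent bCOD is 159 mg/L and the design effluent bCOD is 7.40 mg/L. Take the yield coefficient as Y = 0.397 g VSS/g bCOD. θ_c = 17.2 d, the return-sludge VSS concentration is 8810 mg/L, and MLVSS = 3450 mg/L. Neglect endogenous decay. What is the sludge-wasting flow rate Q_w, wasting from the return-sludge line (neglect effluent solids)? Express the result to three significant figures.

Q_w ≈ 296 m³/d

With k_d = 0 the design equation reduces to V = Y Q (S₀−S) θ_c / X = 0.397 × 43300 × (159 − 7.40) × 17.2 / 3450 = 12992 m³.
θ_c = V·X/(Q_w·X_r) when wasting from the recycle, so Q_w = V·X/(θ_c·X_r) = 12992 × 3450 / (17.2 × 8810) = 295.8 m³/d.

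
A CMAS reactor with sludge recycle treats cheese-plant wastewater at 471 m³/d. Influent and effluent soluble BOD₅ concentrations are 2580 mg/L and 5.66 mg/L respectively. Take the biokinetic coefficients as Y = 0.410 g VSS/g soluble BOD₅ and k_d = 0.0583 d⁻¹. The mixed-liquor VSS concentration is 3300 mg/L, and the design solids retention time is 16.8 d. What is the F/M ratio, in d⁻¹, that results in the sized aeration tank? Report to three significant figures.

From the SRT design equation V = Y Q (S₀−S) θ_c / [X (1 + k_d θ_c)] = 0.410 × 471 × (2580 − 5.66) × 16.8 / [3300 × (1 + 0.0583 × 16.8)] = 8.35×10^6 / 6532 = 1279 m³.
Food-to-microorganism ratio F/M = Q S₀ / (V X) = 471 × 2580 / (1279 × 3300) = 0.2880 d⁻¹.

F/M ≈ 0.288 d⁻¹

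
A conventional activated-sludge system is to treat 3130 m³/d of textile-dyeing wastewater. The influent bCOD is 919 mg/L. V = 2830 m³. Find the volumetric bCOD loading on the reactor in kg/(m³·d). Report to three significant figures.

L_v ≈ 1.02 kg bCOD/(m³·d)

Volumetric loading L_v = Q·S₀ / V = 3130 × 919 g/m³ / 2830 m³ = 1016 g/(m³·d) = 1.016 kg bCOD/(m³·d).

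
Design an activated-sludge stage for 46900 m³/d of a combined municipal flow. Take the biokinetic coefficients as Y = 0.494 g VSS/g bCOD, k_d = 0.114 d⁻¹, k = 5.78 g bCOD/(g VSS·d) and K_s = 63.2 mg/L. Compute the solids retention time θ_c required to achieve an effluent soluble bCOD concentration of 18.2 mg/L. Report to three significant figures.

θ_c ≈ 1.91 d

Specific growth rate at S = 18.2 mg/L: μ = YkS/(K_s+S) = 0.494·5.78·18.2/(63.2+18.2) = 0.6384 d⁻¹.
θ_c = 1/(μ − k_d) = 1/(0.6384 − 0.114) = 1/0.5244 = 1.907 d.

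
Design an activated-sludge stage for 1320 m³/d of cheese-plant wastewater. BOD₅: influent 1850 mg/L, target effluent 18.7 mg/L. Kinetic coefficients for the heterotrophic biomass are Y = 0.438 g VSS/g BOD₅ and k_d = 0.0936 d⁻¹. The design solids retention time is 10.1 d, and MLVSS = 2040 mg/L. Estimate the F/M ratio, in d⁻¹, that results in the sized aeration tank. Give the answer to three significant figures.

From the SRT design equation V = Y Q (S₀−S) θ_c / [X (1 + k_d θ_c)] = 0.438 × 1320 × (1850 − 18.7) × 10.1 / [2040 × (1 + 0.0936 × 10.1)] = 1.07×10^7 / 3969 = 2695 m³.
F/M = applied load / biomass = Q·S₀/(V·X) = 1320 × 1850 / (2695 × 2040) = 0.4442 d⁻¹.

F/M ≈ 0.444 d⁻¹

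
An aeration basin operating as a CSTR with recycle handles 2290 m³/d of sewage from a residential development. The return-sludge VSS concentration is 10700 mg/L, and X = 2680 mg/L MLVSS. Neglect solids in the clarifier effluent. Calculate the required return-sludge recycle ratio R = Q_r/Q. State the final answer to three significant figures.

Solids balance on the clarifier gives (1+R)X = R·X_r, so R = X/(X_r − X) = 2680 / (10700 − 2680) = 0.3342.

R ≈ 0.334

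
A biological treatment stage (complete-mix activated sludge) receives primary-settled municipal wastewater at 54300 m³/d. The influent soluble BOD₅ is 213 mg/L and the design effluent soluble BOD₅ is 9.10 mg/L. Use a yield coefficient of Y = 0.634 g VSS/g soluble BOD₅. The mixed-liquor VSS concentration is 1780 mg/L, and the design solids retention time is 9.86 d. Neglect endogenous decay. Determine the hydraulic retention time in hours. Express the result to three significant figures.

τ ≈ 17.2 h

Biomass mass balance (decay neglected): V·X = Y·Q·(S₀ − S)·θ_c, so V = 0.634 × 54300 × (213 − 9.10) × 9.86 / 1780 = 38883 m³.
Hydraulic retention time τ = V/Q = 38883 / 54300 = 0.7161 d = 17.19 h.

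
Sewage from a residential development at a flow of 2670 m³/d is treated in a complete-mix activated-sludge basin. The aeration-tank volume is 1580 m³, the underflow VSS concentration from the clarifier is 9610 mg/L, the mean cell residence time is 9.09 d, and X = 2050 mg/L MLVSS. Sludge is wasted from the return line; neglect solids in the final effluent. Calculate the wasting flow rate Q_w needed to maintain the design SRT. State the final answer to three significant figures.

Q_w ≈ 37.1 m³/d

Wasting from the return line (neglecting effluent solids): Q_w = V·X / (θ_c·X_r) = 1580 × 2050 / (9.09 × 9610) = 37.08 m³/d.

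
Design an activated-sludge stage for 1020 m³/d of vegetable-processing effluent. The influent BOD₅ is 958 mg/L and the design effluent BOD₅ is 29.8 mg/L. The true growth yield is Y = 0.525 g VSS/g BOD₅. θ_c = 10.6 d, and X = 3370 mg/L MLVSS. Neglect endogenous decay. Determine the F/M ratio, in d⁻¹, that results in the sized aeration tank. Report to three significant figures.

With k_d = 0 the design equation reduces to V = Y Q (S₀−S) θ_c / X = 0.525 × 1020 × (958 − 29.8) × 10.6 / 3370 = 1563 m³.
F/M = applied load / biomass = Q·S₀/(V·X) = 1020 × 958 / (1563 × 3370) = 0.1855 d⁻¹.

F/M ≈ 0.185 d⁻¹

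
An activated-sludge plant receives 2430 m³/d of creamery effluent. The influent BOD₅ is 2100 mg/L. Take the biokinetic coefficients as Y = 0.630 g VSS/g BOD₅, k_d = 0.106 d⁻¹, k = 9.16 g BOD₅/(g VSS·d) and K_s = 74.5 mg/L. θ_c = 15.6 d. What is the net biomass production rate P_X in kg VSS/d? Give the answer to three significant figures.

For a completely mixed reactor with recycle the Lawrence–McCarty relation gives S = K_s·(1 + k_d·θ_c) / [θ_c·(Y·k − k_d) − 1] = 74.5 × (1 + 0.106 × 15.6) / [15.6 × (0.630 × 9.16 − 0.106) − 1] = 197.7 / 87.37 = 2.263 mg/L.
The observed yield is Y_obs = Y/(1 + k_d·θ_c) = 0.630 / (1 + 0.106 × 15.6) = 0.630 / 2.654 = 0.2374 g VSS per g BOD₅ removed.
Mass of BOD₅ removed per day: Q(S₀ − S) = 2430 × 2098 g/m³ = 5098 kg/d.
So the net sludge growth is P_X = 0.2374 × 5098 = 1210 kg VSS/d.

P_X ≈ 1210 kg VSS/d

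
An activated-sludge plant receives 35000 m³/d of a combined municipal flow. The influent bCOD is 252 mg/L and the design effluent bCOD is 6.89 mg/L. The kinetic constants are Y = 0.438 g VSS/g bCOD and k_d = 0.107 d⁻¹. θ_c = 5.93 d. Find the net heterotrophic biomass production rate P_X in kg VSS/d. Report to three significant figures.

Y_obs = Y / (1 + k_d θ_c) = 0.438 / (1 + 0.107 × 5.93) = 0.438 / 1.635 = 0.2680.
Substrate removed = Q·(S₀ − S) = 35000 m³/d × (252 − 6.89) g/m³ = 8.58×10^6 g/d = 8579 kg/d.
So the net sludge growth is P_X = 0.2680 × 8579 = 2299 kg VSS/d.

P_X ≈ 2300 kg VSS/d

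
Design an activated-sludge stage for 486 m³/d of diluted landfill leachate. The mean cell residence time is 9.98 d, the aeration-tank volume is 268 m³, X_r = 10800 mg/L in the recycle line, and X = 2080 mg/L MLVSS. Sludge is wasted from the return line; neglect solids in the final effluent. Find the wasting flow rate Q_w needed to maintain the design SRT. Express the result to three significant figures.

Q_w = (V·X)/(θ_c X_r) = 268.0 × 2080 / (9.98 × 10800) = 5.172 m³/d.

Q_w ≈ 5.17 m³/d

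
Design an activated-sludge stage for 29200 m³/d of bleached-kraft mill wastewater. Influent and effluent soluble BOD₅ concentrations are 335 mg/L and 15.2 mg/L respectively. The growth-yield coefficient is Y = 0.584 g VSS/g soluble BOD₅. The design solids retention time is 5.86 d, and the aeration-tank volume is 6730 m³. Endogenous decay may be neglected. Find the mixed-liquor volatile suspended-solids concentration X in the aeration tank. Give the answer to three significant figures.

X ≈ 4750 mg/L

Without decay, X = Y Q (S₀−S) θ_c / V = 0.584 × 29200 × (335 − 15.2) × 5.86 / 6730 = 4749 mg/L.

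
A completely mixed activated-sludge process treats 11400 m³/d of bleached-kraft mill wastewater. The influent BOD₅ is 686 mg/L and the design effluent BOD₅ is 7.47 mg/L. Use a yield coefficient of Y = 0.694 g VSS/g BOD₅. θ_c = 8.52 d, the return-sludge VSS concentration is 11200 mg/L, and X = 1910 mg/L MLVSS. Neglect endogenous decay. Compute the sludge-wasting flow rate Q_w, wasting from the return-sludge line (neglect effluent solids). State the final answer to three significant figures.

V·X = Y·Q·ΔS·θ_c gives V = 0.694 × 11400 × (686 − 7.47) × 8.52 / 1910 = 23946 m³.
Wasting from the return line (neglecting effluent solids): Q_w = V·X / (θ_c·X_r) = 23946 × 1910 / (8.52 × 11200) = 479.3 m³/d.

Q_w ≈ 479 m³/d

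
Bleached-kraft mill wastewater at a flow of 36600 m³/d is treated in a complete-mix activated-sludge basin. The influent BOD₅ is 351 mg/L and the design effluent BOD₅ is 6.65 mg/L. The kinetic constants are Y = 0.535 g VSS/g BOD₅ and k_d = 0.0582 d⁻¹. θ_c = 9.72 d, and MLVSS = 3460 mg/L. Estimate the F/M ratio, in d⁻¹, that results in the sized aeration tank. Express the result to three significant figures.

Steady-state biomass mass balance: V·X·(1 + k_d·θ_c) = Y·Q·(S₀ − S)·θ_c, so V = 0.535 × 36600 × (351 − 6.65) × 9.72 / [3460 × (1 + 0.0582 × 9.72)] = 6.55×10^7 / 5417 = 12098 m³.
F/M = applied load / biomass = Q·S₀/(V·X) = 36600 × 351 / (12098 × 3460) = 0.3069 d⁻¹.

F/M ≈ 0.307 d⁻¹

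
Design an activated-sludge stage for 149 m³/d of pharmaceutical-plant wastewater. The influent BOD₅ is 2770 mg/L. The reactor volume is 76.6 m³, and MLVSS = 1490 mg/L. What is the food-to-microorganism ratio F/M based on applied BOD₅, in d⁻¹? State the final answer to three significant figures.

F/M = Q·S₀ / (V·X) = 149 × 2770 / (76.60 × 1490) = 3.616 g BOD₅·(g VSS·d)⁻¹.

F/M ≈ 3.62 d⁻¹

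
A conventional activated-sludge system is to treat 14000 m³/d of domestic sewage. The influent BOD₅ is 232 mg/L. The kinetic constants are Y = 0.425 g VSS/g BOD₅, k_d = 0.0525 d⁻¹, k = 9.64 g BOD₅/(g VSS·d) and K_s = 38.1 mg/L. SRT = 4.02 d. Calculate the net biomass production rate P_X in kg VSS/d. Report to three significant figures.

P_X ≈ 1120 kg VSS/d

From the Monod/SRT balance for a CMAS, S = K_s·(1+k_d θ_c)/[θ_c·(Y k − k_d) − 1] = 38.1 × (1 + 0.0525 × 4.02) / [4.02 × (0.425 × 9.64 − 0.0525) − 1] = 46.14 / 15.26 = 3.024 mg/L.
Observed yield with endogenous decay: Y_obs = Y / (1 + k_d·θ_c) = 0.425 / (1 + 0.0525 × 4.02) = 0.425 / 1.211 = 0.3509 g VSS/g BOD₅.
Q·(S₀ − S) = 14000 × (232 − 3.02) × 10⁻³ = 3206 kg/d removed.
So the net sludge growth is P_X = 0.3509 × 3206 = 1125 kg VSS/d.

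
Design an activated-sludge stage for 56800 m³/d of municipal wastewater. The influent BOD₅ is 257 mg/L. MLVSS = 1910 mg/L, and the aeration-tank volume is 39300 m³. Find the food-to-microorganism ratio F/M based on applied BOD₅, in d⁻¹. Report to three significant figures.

F/M = Q·S₀ / (V·X) = 56800 × 257 / (39300 × 1910) = 0.1945 g BOD₅·(g VSS·d)⁻¹.

F/M ≈ 0.194 d⁻¹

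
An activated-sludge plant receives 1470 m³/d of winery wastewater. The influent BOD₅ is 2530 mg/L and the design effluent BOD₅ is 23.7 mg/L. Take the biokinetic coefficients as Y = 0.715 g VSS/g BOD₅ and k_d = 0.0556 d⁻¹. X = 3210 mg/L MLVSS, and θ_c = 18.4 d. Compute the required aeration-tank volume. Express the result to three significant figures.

Rearranging the biomass balance for a CMAS with decay, V = Y·Q·ΔS·θ_c / [X·(1+k_d θ_c)] = 0.715 × 1470 × (2530 − 23.7) × 18.4 / [3210 × (1 + 0.0556 × 18.4)] = 4.85×10^7 / 6494 = 7464 m³.

V ≈ 7460 m³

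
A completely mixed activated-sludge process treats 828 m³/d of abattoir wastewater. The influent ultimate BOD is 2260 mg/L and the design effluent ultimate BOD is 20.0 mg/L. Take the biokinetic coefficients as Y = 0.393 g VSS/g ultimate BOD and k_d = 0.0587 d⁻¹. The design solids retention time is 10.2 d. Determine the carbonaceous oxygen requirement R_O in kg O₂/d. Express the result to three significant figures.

Correct the yield for decay: Y_obs = Y/(1 + k_d θ_c) = 0.393 / (1 + 0.0587 × 10.2) = 0.393 / 1.599 = 0.2458.
Mass of ultimate BOD removed per day: Q(S₀ − S) = 828 × 2240 g/m³ = 1855 kg/d.
Biomass synthesised: P_X = Y_obs × 1855 = 455.9 kg VSS/d.
R_O = Q·(S₀ − S) − 1.42·P_X = 1855 − 1.42 × 455.9 = 1207 kg O₂/d.

R_O ≈ 1210 kg O₂/d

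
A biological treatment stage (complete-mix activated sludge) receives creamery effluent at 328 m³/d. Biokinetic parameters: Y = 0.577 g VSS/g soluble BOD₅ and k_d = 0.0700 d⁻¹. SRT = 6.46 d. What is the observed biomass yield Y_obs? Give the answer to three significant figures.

Y_obs ≈ 0.397 g VSS/g soluble BOD₅

Correct the yield for decay: Y_obs = Y/(1 + k_d θ_c) = 0.577 / (1 + 0.0700 × 6.46) = 0.577 / 1.452 = 0.3973.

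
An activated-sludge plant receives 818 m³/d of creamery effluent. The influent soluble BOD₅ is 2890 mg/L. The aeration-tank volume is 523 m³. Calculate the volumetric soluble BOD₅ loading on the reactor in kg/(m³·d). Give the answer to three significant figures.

Volumetric loading L_v = Q·S₀ / V = 818 × 2890 g/m³ / 523.0 m³ = 4520 g/(m³·d) = 4.520 kg soluble BOD₅/(m³·d).

L_v ≈ 4.52 kg soluble BOD₅/(m³·d)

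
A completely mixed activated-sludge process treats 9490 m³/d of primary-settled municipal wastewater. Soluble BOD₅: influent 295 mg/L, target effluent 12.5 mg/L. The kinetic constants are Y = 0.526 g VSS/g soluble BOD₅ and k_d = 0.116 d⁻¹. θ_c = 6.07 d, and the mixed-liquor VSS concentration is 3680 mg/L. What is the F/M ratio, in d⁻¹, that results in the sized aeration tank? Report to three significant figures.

F/M ≈ 0.557 d⁻¹

Steady-state biomass mass balance: V·X·(1 + k_d·θ_c) = Y·Q·(S₀ − S)·θ_c, so V = 0.526 × 9490 × (295 − 12.5) × 6.07 / [3680 × (1 + 0.116 × 6.07)] = 8.56×10^6 / 6271 = 1365 m³.
F/M = applied load / biomass = Q·S₀/(V·X) = 9490 × 295 / (1365 × 3680) = 0.5574 d⁻¹.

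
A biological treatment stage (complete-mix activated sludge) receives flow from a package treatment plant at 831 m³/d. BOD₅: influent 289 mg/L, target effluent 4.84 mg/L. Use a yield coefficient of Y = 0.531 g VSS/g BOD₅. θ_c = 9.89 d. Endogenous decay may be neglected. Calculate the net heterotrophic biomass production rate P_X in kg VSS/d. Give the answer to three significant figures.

Since k_d ≈ 0, Y_obs = Y = 0.531 g VSS/g BOD₅.
Q·(S₀ − S) = 831 × (289 − 4.84) × 10⁻³ = 236.1 kg/d removed.
Biomass produced: P_X = Y_obs·Q·ΔS = 0.5310 × 236.1 ≈ 125.4 kg VSS/d.

P_X ≈ 125 kg VSS/d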